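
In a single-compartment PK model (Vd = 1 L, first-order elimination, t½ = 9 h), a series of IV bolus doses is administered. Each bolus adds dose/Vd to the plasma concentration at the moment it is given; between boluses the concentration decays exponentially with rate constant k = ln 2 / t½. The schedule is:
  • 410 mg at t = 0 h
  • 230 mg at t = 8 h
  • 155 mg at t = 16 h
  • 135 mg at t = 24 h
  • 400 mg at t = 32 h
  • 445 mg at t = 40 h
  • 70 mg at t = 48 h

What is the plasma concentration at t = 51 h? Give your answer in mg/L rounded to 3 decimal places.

382.677 mg/L

k = ln 2 / 9 = 0.07702 per h
Dose 1 (410 mg at t=0 h): 410·exp(−0.07702·51) = 8.071 mg/L
Dose 2 (230 mg at t=8 h): 230·exp(−0.07702·43) = 8.384 mg/L
Dose 3 (155 mg at t=16 h): 155·exp(−0.07702·35) = 10.463 mg/L
Dose 4 (135 mg at t=24 h): 135·exp(−0.07702·27) = 16.875 mg/L
Dose 5 (400 mg at t=32 h): 400·exp(−0.07702·19) = 92.587 mg/L
Dose 6 (445 mg at t=40 h): 445·exp(−0.07702·11) = 190.737 mg/L
Dose 7 (70 mg at t=48 h): 70·exp(−0.07702·3) = 55.559 mg/L
C(51) = 8.071 + 8.384 + 10.463 + 16.875 + 92.587 + 190.737 + 55.559 = 382.677 mg/L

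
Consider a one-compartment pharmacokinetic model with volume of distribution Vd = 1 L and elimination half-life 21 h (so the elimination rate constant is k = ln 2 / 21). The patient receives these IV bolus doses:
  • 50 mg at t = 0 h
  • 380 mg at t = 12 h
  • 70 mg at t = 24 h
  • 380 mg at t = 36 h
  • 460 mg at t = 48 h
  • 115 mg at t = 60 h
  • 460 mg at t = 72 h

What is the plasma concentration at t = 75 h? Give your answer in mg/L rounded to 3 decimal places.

845.000 mg/L

k = ln 2 / 21 = 0.03301 per h
Dose 1 (50 mg at t=0 h): 50·exp(−0.03301·75) = 4.206 mg/L
Dose 2 (380 mg at t=12 h): 380·exp(−0.03301·63) = 47.500 mg/L
Dose 3 (70 mg at t=24 h): 70·exp(−0.03301·51) = 13.002 mg/L
Dose 4 (380 mg at t=36 h): 380·exp(−0.03301·39) = 104.889 mg/L
Dose 5 (460 mg at t=48 h): 460·exp(−0.03301·27) = 188.677 mg/L
Dose 6 (115 mg at t=60 h): 115·exp(−0.03301·15) = 70.093 mg/L
Dose 7 (460 mg at t=72 h): 460·exp(−0.03301·3) = 416.633 mg/L
C(75) = 4.206 + 47.500 + 13.002 + 104.889 + 188.677 + 70.093 + 416.633 = 845.000 mg/L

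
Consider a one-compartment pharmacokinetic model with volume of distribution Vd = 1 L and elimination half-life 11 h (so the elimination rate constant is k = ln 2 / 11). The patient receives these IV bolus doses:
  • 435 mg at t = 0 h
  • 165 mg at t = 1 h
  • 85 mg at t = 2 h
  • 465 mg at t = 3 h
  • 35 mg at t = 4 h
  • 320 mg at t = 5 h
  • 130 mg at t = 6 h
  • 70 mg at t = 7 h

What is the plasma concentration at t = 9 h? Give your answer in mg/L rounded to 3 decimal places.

k = ln 2 / 11 = 0.06301 per h
Dose 1 (435 mg at t=0 h): 435·exp(−0.06301·9) = 246.713 mg/L
Dose 2 (165 mg at t=1 h): 165·exp(−0.06301·8) = 99.667 mg/L
Dose 3 (85 mg at t=2 h): 85·exp(−0.06301·7) = 54.683 mg/L
Dose 4 (465 mg at t=3 h): 465·exp(−0.06301·6) = 318.607 mg/L
Dose 5 (35 mg at t=4 h): 35·exp(−0.06301·5) = 25.541 mg/L
Dose 6 (320 mg at t=5 h): 320·exp(−0.06301·4) = 248.705 mg/L
Dose 7 (130 mg at t=6 h): 130·exp(−0.06301·3) = 107.608 mg/L
Dose 8 (70 mg at t=7 h): 70·exp(−0.06301·2) = 61.711 mg/L
C(9) = 246.713 + 99.667 + 54.683 + 318.607 + 25.541 + 248.705 + 107.608 + 61.711 = 1163.235 mg/L

1163.235 mg/L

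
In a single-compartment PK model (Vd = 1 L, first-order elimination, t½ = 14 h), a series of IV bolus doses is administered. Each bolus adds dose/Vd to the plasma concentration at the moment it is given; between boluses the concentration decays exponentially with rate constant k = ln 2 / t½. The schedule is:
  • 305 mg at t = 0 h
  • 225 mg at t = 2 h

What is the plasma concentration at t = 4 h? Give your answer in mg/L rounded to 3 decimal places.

453.990 mg/L

k = ln 2 / 14 = 0.04951 per h
Dose 1 (305 mg at t=0 h): 305·exp(−0.04951·4) = 250.202 mg/L
Dose 2 (225 mg at t=2 h): 225·exp(−0.04951·2) = 203.788 mg/L
C(4) = 250.202 + 203.788 = 453.990 mg/L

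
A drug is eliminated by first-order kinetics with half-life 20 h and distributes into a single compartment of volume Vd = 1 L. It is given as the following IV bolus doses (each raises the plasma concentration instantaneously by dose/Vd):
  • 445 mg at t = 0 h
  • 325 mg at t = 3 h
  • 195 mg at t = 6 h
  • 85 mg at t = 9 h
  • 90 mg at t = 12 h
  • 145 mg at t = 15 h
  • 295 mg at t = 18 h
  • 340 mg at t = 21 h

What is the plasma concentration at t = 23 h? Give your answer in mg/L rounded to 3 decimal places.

1260.192 mg/L

k = ln 2 / 20 = 0.03466 per h
Dose 1 (445 mg at t=0 h): 445·exp(−0.03466·23) = 200.528 mg/L
Dose 2 (325 mg at t=3 h): 325·exp(−0.03466·20) = 162.500 mg/L
Dose 3 (195 mg at t=6 h): 195·exp(−0.03466·17) = 108.183 mg/L
Dose 4 (85 mg at t=9 h): 85·exp(−0.03466·14) = 52.324 mg/L
Dose 5 (90 mg at t=12 h): 90·exp(−0.03466·11) = 61.472 mg/L
Dose 6 (145 mg at t=15 h): 145·exp(−0.03466·8) = 109.889 mg/L
Dose 7 (295 mg at t=18 h): 295·exp(−0.03466·5) = 248.064 mg/L
Dose 8 (340 mg at t=21 h): 340·exp(−0.03466·2) = 317.231 mg/L
C(23) = 200.528 + 162.500 + 108.183 + 52.324 + 61.472 + 109.889 + 248.064 + 317.231 = 1260.192 mg/L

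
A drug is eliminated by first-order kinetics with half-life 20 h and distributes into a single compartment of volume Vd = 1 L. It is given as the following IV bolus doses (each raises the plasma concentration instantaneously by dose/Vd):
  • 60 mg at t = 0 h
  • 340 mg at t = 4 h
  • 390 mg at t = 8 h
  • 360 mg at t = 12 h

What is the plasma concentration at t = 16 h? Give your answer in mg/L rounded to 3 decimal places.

867.740 mg/L

k = ln 2 / 20 = 0.03466 per h
Dose 1 (60 mg at t=0 h): 60·exp(−0.03466·16) = 34.461 mg/L
Dose 2 (340 mg at t=4 h): 340·exp(−0.03466·12) = 224.316 mg/L
Dose 3 (390 mg at t=8 h): 390·exp(−0.03466·8) = 295.565 mg/L
Dose 4 (360 mg at t=12 h): 360·exp(−0.03466·4) = 313.398 mg/L
C(16) = 34.461 + 224.316 + 295.565 + 313.398 = 867.740 mg/L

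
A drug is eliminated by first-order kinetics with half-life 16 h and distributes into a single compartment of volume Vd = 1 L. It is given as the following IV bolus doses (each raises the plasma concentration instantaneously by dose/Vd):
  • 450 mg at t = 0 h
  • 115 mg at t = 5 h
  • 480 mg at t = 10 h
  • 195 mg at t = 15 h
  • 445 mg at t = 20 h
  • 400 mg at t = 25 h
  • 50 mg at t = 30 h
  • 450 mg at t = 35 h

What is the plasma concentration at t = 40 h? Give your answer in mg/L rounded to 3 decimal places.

k = ln 2 / 16 = 0.04332 per h
Dose 1 (450 mg at t=0 h): 450·exp(−0.04332·40) = 79.550 mg/L
Dose 2 (115 mg at t=5 h): 115·exp(−0.04332·35) = 25.246 mg/L
Dose 3 (480 mg at t=10 h): 480·exp(−0.04332·30) = 130.861 mg/L
Dose 4 (195 mg at t=15 h): 195·exp(−0.04332·25) = 66.020 mg/L
Dose 5 (445 mg at t=20 h): 445·exp(−0.04332·20) = 187.099 mg/L
Dose 6 (400 mg at t=25 h): 400·exp(−0.04332·15) = 208.855 mg/L
Dose 7 (50 mg at t=30 h): 50·exp(−0.04332·10) = 32.421 mg/L
Dose 8 (450 mg at t=35 h): 450·exp(−0.04332·5) = 362.360 mg/L
C(40) = 79.550 + 25.246 + 130.861 + 66.020 + 187.099 + 208.855 + 32.421 + 362.360 = 1092.412 mg/L

1092.412 mg/L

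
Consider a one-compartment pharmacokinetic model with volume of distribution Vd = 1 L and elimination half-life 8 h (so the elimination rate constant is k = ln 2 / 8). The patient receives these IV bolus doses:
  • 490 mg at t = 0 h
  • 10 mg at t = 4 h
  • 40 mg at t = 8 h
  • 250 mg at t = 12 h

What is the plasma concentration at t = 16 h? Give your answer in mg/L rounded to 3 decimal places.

322.812 mg/L

k = ln 2 / 8 = 0.08664 per h
Dose 1 (490 mg at t=0 h): 490·exp(−0.08664·16) = 122.500 mg/L
Dose 2 (10 mg at t=4 h): 10·exp(−0.08664·12) = 3.536 mg/L
Dose 3 (40 mg at t=8 h): 40·exp(−0.08664·8) = 20.000 mg/L
Dose 4 (250 mg at t=12 h): 250·exp(−0.08664·4) = 176.777 mg/L
C(16) = 122.500 + 3.536 + 20.000 + 176.777 = 322.812 mg/L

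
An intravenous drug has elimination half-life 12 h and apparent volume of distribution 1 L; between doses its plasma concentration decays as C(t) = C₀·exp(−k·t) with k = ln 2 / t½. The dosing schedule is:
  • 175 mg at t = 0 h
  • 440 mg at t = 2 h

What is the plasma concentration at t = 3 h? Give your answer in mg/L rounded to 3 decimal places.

k = ln 2 / 12 = 0.05776 per h
Dose 1 (175 mg at t=0 h): 175·exp(−0.05776·3) = 147.157 mg/L
Dose 2 (440 mg at t=2 h): 440·exp(−0.05776·1) = 415.305 mg/L
C(3) = 147.157 + 415.305 = 562.462 mg/L

562.462 mg/L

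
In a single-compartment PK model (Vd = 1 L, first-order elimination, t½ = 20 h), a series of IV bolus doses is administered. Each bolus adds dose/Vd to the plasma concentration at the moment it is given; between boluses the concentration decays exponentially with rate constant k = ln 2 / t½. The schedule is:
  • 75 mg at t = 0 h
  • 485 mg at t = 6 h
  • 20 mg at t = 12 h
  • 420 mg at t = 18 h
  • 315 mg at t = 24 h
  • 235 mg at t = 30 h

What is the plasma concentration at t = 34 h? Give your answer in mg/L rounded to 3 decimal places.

k = ln 2 / 20 = 0.03466 per h
Dose 1 (75 mg at t=0 h): 75·exp(−0.03466·34) = 23.084 mg/L
Dose 2 (485 mg at t=6 h): 485·exp(−0.03466·28) = 183.781 mg/L
Dose 3 (20 mg at t=12 h): 20·exp(−0.03466·22) = 9.330 mg/L
Dose 4 (420 mg at t=18 h): 420·exp(−0.03466·16) = 241.227 mg/L
Dose 5 (315 mg at t=24 h): 315·exp(−0.03466·10) = 222.739 mg/L
Dose 6 (235 mg at t=30 h): 235·exp(−0.03466·4) = 204.579 mg/L
C(34) = 23.084 + 183.781 + 9.330 + 241.227 + 222.739 + 204.579 = 884.740 mg/L

884.740 mg/L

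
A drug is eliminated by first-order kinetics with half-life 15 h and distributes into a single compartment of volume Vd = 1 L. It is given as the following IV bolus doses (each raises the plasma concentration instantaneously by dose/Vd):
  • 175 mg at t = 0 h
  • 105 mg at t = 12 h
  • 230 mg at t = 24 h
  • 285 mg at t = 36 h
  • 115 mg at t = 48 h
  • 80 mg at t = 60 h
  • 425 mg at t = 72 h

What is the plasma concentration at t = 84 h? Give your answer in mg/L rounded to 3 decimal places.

k = ln 2 / 15 = 0.04621 per h
Dose 1 (175 mg at t=0 h): 175·exp(−0.04621·84) = 3.608 mg/L
Dose 2 (105 mg at t=12 h): 105·exp(−0.04621·72) = 3.769 mg/L
Dose 3 (230 mg at t=24 h): 230·exp(−0.04621·60) = 14.375 mg/L
Dose 4 (285 mg at t=36 h): 285·exp(−0.04621·48) = 31.013 mg/L
Dose 5 (115 mg at t=48 h): 115·exp(−0.04621·36) = 21.788 mg/L
Dose 6 (80 mg at t=60 h): 80·exp(−0.04621·24) = 26.390 mg/L
Dose 7 (425 mg at t=72 h): 425·exp(−0.04621·12) = 244.098 mg/L
C(84) = 3.608 + 3.769 + 14.375 + 31.013 + 21.788 + 26.390 + 244.098 = 345.043 mg/L

345.043 mg/L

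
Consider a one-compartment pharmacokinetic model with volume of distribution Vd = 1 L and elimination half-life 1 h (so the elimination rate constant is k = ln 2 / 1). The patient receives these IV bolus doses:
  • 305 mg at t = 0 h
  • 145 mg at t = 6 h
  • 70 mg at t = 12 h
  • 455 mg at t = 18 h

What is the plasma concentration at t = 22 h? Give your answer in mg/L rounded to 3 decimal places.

k = ln 2 / 1 = 0.69315 per h
Dose 1 (305 mg at t=0 h): 305·exp(−0.69315·22) = 0.000 mg/L
Dose 2 (145 mg at t=6 h): 145·exp(−0.69315·16) = 0.002 mg/L
Dose 3 (70 mg at t=12 h): 70·exp(−0.69315·10) = 0.068 mg/L
Dose 4 (455 mg at t=18 h): 455·exp(−0.69315·4) = 28.438 mg/L
C(22) = 0.000 + 0.002 + 0.068 + 28.438 = 28.508 mg/L

28.508 mg/L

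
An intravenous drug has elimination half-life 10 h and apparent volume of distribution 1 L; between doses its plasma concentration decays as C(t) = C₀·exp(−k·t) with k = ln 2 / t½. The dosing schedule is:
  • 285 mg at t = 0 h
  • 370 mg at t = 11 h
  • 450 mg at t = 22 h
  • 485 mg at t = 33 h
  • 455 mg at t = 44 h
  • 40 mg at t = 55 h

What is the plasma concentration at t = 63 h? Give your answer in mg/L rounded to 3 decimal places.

245.438 mg/L

k = ln 2 / 10 = 0.06931 per h
Dose 1 (285 mg at t=0 h): 285·exp(−0.06931·63) = 3.617 mg/L
Dose 2 (370 mg at t=11 h): 370·exp(−0.06931·52) = 10.066 mg/L
Dose 3 (450 mg at t=22 h): 450·exp(−0.06931·41) = 26.242 mg/L
Dose 4 (485 mg at t=33 h): 485·exp(−0.06931·30) = 60.625 mg/L
Dose 5 (455 mg at t=44 h): 455·exp(−0.06931·19) = 121.914 mg/L
Dose 6 (40 mg at t=55 h): 40·exp(−0.06931·8) = 22.974 mg/L
C(63) = 3.617 + 10.066 + 26.242 + 60.625 + 121.914 + 22.974 = 245.438 mg/L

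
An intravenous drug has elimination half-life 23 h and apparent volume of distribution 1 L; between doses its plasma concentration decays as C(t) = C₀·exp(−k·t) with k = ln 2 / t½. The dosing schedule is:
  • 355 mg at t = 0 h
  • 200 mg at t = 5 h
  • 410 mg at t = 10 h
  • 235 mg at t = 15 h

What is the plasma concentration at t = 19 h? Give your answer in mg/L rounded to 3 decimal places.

k = ln 2 / 23 = 0.03014 per h
Dose 1 (355 mg at t=0 h): 355·exp(−0.03014·19) = 200.240 mg/L
Dose 2 (200 mg at t=5 h): 200·exp(−0.03014·14) = 131.158 mg/L
Dose 3 (410 mg at t=10 h): 410·exp(−0.03014·9) = 312.600 mg/L
Dose 4 (235 mg at t=15 h): 235·exp(−0.03014·4) = 208.312 mg/L
C(19) = 200.240 + 131.158 + 312.600 + 208.312 = 852.311 mg/L

852.311 mg/L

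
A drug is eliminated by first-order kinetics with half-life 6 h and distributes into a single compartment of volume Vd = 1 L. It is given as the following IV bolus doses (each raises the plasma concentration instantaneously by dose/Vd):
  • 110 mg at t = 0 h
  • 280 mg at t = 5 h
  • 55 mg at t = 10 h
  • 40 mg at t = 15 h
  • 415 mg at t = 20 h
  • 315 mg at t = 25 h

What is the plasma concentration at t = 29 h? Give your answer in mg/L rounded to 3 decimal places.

380.583 mg/L

k = ln 2 / 6 = 0.11552 per h
Dose 1 (110 mg at t=0 h): 110·exp(−0.11552·29) = 3.858 mg/L
Dose 2 (280 mg at t=5 h): 280·exp(−0.11552·24) = 17.500 mg/L
Dose 3 (55 mg at t=10 h): 55·exp(−0.11552·19) = 6.125 mg/L
Dose 4 (40 mg at t=15 h): 40·exp(−0.11552·14) = 7.937 mg/L
Dose 5 (415 mg at t=20 h): 415·exp(−0.11552·9) = 146.725 mg/L
Dose 6 (315 mg at t=25 h): 315·exp(−0.11552·4) = 198.438 mg/L
C(29) = 3.858 + 17.500 + 6.125 + 7.937 + 146.725 + 198.438 = 380.583 mg/L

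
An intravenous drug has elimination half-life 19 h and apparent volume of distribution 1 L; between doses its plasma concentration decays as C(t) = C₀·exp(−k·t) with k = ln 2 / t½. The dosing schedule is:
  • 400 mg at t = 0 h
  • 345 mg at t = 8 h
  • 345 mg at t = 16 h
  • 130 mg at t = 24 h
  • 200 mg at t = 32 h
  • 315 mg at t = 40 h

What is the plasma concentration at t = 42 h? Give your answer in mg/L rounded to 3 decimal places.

k = ln 2 / 19 = 0.03648 per h
Dose 1 (400 mg at t=0 h): 400·exp(−0.03648·42) = 86.422 mg/L
Dose 2 (345 mg at t=8 h): 345·exp(−0.03648·34) = 99.801 mg/L
Dose 3 (345 mg at t=16 h): 345·exp(−0.03648·26) = 133.624 mg/L
Dose 4 (130 mg at t=24 h): 130·exp(−0.03648·18) = 67.415 mg/L
Dose 5 (200 mg at t=32 h): 200·exp(−0.03648·10) = 138.865 mg/L
Dose 6 (315 mg at t=40 h): 315·exp(−0.03648·2) = 292.835 mg/L
C(42) = 86.422 + 99.801 + 133.624 + 67.415 + 138.865 + 292.835 = 818.962 mg/L

818.962 mg/L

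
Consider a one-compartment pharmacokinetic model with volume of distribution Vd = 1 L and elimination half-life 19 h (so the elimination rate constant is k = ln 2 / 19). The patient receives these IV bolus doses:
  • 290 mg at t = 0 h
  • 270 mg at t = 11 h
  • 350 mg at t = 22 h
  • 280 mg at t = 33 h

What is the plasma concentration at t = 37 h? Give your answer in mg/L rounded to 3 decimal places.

624.245 mg/L

k = ln 2 / 19 = 0.03648 per h
Dose 1 (290 mg at t=0 h): 290·exp(−0.03648·37) = 75.194 mg/L
Dose 2 (270 mg at t=11 h): 270·exp(−0.03648·26) = 104.575 mg/L
Dose 3 (350 mg at t=22 h): 350·exp(−0.03648·15) = 202.494 mg/L
Dose 4 (280 mg at t=33 h): 280·exp(−0.03648·4) = 241.982 mg/L
C(37) = 75.194 + 104.575 + 202.494 + 241.982 = 624.245 mg/L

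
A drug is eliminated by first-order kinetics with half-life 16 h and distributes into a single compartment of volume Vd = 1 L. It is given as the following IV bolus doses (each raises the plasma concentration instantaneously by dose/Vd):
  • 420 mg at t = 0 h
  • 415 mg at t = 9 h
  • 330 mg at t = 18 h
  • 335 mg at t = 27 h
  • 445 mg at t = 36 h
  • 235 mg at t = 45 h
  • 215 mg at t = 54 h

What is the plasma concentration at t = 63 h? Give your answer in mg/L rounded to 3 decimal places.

576.301 mg/L

k = ln 2 / 16 = 0.04332 per h
Dose 1 (420 mg at t=0 h): 420·exp(−0.04332·63) = 27.412 mg/L
Dose 2 (415 mg at t=9 h): 415·exp(−0.04332·54) = 40.001 mg/L
Dose 3 (330 mg at t=18 h): 330·exp(−0.04332·45) = 46.975 mg/L
Dose 4 (335 mg at t=27 h): 335·exp(−0.04332·36) = 70.425 mg/L
Dose 5 (445 mg at t=36 h): 445·exp(−0.04332·27) = 138.157 mg/L
Dose 6 (235 mg at t=45 h): 235·exp(−0.04332·18) = 107.748 mg/L
Dose 7 (215 mg at t=54 h): 215·exp(−0.04332·9) = 145.582 mg/L
C(63) = 27.412 + 40.001 + 46.975 + 70.425 + 138.157 + 107.748 + 145.582 = 576.301 mg/L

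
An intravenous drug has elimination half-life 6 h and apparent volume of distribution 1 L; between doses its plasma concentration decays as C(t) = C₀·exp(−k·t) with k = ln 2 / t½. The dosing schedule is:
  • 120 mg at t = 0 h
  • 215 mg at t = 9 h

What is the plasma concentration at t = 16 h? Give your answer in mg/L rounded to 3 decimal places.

k = ln 2 / 6 = 0.11552 per h
Dose 1 (120 mg at t=0 h): 120·exp(−0.11552·16) = 18.899 mg/L
Dose 2 (215 mg at t=9 h): 215·exp(−0.11552·7) = 95.772 mg/L
C(16) = 18.899 + 95.772 = 114.670 mg/L

114.670 mg/L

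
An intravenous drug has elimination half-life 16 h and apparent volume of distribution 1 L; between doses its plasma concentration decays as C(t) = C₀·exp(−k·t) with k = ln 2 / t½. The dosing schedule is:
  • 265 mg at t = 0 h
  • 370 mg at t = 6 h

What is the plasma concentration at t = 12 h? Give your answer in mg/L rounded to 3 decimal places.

k = ln 2 / 16 = 0.04332 per h
Dose 1 (265 mg at t=0 h): 265·exp(−0.04332·12) = 157.570 mg/L
Dose 2 (370 mg at t=6 h): 370·exp(−0.04332·6) = 285.309 mg/L
C(12) = 157.570 + 285.309 = 442.879 mg/L

442.879 mg/L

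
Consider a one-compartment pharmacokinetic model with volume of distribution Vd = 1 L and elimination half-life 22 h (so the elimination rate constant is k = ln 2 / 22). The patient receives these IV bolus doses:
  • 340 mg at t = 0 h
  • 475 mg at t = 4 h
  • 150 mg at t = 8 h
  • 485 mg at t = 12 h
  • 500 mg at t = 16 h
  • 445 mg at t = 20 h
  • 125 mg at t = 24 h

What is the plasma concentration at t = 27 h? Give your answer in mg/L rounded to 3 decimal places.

1584.335 mg/L

k = ln 2 / 22 = 0.03151 per h
Dose 1 (340 mg at t=0 h): 340·exp(−0.03151·27) = 145.222 mg/L
Dose 2 (475 mg at t=4 h): 475·exp(−0.03151·23) = 230.134 mg/L
Dose 3 (150 mg at t=8 h): 150·exp(−0.03151·19) = 82.435 mg/L
Dose 4 (485 mg at t=12 h): 485·exp(−0.03151·15) = 302.339 mg/L
Dose 5 (500 mg at t=16 h): 500·exp(−0.03151·11) = 353.553 mg/L
Dose 6 (445 mg at t=20 h): 445·exp(−0.03151·7) = 356.926 mg/L
Dose 7 (125 mg at t=24 h): 125·exp(−0.03151·3) = 113.726 mg/L
C(27) = 145.222 + 230.134 + 82.435 + 302.339 + 353.553 + 356.926 + 113.726 = 1584.335 mg/L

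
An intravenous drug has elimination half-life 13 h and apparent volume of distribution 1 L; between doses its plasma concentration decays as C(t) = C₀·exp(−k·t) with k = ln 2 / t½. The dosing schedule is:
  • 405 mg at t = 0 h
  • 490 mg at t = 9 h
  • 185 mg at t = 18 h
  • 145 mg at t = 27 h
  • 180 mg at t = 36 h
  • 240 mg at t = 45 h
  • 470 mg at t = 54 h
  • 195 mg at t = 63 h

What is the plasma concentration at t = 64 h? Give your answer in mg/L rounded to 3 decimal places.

663.766 mg/L

k = ln 2 / 13 = 0.05332 per h
Dose 1 (405 mg at t=0 h): 405·exp(−0.05332·64) = 13.349 mg/L
Dose 2 (490 mg at t=9 h): 490·exp(−0.05332·55) = 26.098 mg/L
Dose 3 (185 mg at t=18 h): 185·exp(−0.05332·46) = 15.922 mg/L
Dose 4 (145 mg at t=27 h): 145·exp(−0.05332·37) = 20.165 mg/L
Dose 5 (180 mg at t=36 h): 180·exp(−0.05332·28) = 40.448 mg/L
Dose 6 (240 mg at t=45 h): 240·exp(−0.05332·19) = 87.145 mg/L
Dose 7 (470 mg at t=54 h): 470·exp(−0.05332·10) = 275.763 mg/L
Dose 8 (195 mg at t=63 h): 195·exp(−0.05332·1) = 184.875 mg/L
C(64) = 13.349 + 26.098 + 15.922 + 20.165 + 40.448 + 87.145 + 275.763 + 184.875 = 663.766 mg/L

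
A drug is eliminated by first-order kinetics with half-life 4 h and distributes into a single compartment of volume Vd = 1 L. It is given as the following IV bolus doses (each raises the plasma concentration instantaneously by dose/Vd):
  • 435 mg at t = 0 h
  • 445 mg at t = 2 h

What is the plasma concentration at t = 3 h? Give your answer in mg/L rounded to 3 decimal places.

632.851 mg/L

k = ln 2 / 4 = 0.17329 per h
Dose 1 (435 mg at t=0 h): 435·exp(−0.17329·3) = 258.653 mg/L
Dose 2 (445 mg at t=2 h): 445·exp(−0.17329·1) = 374.199 mg/L
C(3) = 258.653 + 374.199 = 632.851 mg/L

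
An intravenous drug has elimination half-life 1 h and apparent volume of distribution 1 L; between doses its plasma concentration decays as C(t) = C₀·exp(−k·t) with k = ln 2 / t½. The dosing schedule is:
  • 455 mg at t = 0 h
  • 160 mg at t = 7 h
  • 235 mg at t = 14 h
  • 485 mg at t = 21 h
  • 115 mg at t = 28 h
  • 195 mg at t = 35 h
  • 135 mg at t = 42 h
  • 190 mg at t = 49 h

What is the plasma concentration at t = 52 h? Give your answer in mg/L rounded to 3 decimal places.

k = ln 2 / 1 = 0.69315 per h
Dose 1 (455 mg at t=0 h): 455·exp(−0.69315·52) = 0.000 mg/L
Dose 2 (160 mg at t=7 h): 160·exp(−0.69315·45) = 0.000 mg/L
Dose 3 (235 mg at t=14 h): 235·exp(−0.69315·38) = 0.000 mg/L
Dose 4 (485 mg at t=21 h): 485·exp(−0.69315·31) = 0.000 mg/L
Dose 5 (115 mg at t=28 h): 115·exp(−0.69315·24) = 0.000 mg/L
Dose 6 (195 mg at t=35 h): 195·exp(−0.69315·17) = 0.001 mg/L
Dose 7 (135 mg at t=42 h): 135·exp(−0.69315·10) = 0.132 mg/L
Dose 8 (190 mg at t=49 h): 190·exp(−0.69315·3) = 23.750 mg/L
C(52) = 0.000 + 0.000 + 0.000 + 0.000 + 0.000 + 0.001 + 0.132 + 23.750 = 23.883 mg/L

23.883 mg/L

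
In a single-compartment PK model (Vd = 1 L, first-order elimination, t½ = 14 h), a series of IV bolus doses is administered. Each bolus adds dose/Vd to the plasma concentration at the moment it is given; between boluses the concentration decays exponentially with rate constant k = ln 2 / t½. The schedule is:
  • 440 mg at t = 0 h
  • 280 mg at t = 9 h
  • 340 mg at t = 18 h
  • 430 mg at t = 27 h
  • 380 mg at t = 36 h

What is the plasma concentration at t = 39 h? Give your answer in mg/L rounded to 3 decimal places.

k = ln 2 / 14 = 0.04951 per h
Dose 1 (440 mg at t=0 h): 440·exp(−0.04951·39) = 63.807 mg/L
Dose 2 (280 mg at t=9 h): 280·exp(−0.04951·30) = 63.401 mg/L
Dose 3 (340 mg at t=18 h): 340·exp(−0.04951·21) = 120.208 mg/L
Dose 4 (430 mg at t=27 h): 430·exp(−0.04951·12) = 237.379 mg/L
Dose 5 (380 mg at t=36 h): 380·exp(−0.04951·3) = 327.550 mg/L
C(39) = 63.807 + 63.401 + 120.208 + 237.379 + 327.550 = 812.345 mg/L

812.345 mg/L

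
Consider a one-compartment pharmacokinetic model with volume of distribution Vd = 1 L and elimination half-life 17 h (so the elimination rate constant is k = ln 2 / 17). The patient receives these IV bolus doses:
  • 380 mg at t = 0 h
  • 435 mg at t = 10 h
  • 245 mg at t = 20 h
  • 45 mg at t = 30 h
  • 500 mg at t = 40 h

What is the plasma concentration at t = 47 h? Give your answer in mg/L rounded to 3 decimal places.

k = ln 2 / 17 = 0.04077 per h
Dose 1 (380 mg at t=0 h): 380·exp(−0.04077·47) = 55.914 mg/L
Dose 2 (435 mg at t=10 h): 435·exp(−0.04077·37) = 96.229 mg/L
Dose 3 (245 mg at t=20 h): 245·exp(−0.04077·27) = 81.482 mg/L
Dose 4 (45 mg at t=30 h): 45·exp(−0.04077·17) = 22.500 mg/L
Dose 5 (500 mg at t=40 h): 500·exp(−0.04077·7) = 375.852 mg/L
C(47) = 55.914 + 96.229 + 81.482 + 22.500 + 375.852 = 631.977 mg/L

631.977 mg/L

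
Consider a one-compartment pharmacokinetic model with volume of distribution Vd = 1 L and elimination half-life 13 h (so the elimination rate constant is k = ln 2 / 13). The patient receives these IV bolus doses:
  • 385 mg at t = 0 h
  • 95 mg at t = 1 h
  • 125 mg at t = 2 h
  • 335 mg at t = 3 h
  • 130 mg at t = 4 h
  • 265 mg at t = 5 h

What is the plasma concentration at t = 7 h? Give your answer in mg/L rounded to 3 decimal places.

k = ln 2 / 13 = 0.05332 per h
Dose 1 (385 mg at t=0 h): 385·exp(−0.05332·7) = 265.074 mg/L
Dose 2 (95 mg at t=1 h): 95·exp(−0.05332·6) = 68.990 mg/L
Dose 3 (125 mg at t=2 h): 125·exp(−0.05332·5) = 95.748 mg/L
Dose 4 (335 mg at t=3 h): 335·exp(−0.05332·4) = 270.658 mg/L
Dose 5 (130 mg at t=4 h): 130·exp(−0.05332·3) = 110.783 mg/L
Dose 6 (265 mg at t=5 h): 265·exp(−0.05332·2) = 238.196 mg/L
C(7) = 265.074 + 68.990 + 95.748 + 270.658 + 110.783 + 238.196 = 1049.449 mg/L

1049.449 mg/L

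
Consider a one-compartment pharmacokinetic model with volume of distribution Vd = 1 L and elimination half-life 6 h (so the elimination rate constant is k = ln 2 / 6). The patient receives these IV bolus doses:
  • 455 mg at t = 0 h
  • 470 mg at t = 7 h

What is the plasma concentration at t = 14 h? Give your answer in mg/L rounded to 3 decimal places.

299.645 mg/L

k = ln 2 / 6 = 0.11552 per h
Dose 1 (455 mg at t=0 h): 455·exp(−0.11552·14) = 90.283 mg/L
Dose 2 (470 mg at t=7 h): 470·exp(−0.11552·7) = 209.361 mg/L
C(14) = 90.283 + 209.361 = 299.645 mg/L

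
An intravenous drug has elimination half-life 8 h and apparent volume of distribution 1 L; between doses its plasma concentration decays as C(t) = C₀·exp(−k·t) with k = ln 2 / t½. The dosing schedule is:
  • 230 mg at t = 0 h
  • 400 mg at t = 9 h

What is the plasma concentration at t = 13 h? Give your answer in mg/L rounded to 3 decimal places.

357.411 mg/L

k = ln 2 / 8 = 0.08664 per h
Dose 1 (230 mg at t=0 h): 230·exp(−0.08664·13) = 74.568 mg/L
Dose 2 (400 mg at t=9 h): 400·exp(−0.08664·4) = 282.843 mg/L
C(13) = 74.568 + 282.843 = 357.411 mg/L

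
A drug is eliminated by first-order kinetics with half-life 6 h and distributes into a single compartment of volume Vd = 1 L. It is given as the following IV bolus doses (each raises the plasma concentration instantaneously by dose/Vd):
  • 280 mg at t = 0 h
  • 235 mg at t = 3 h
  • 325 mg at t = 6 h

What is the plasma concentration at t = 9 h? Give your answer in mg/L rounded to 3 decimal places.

k = ln 2 / 6 = 0.11552 per h
Dose 1 (280 mg at t=0 h): 280·exp(−0.11552·9) = 98.995 mg/L
Dose 2 (235 mg at t=3 h): 235·exp(−0.11552·6) = 117.500 mg/L
Dose 3 (325 mg at t=6 h): 325·exp(−0.11552·3) = 229.810 mg/L
C(9) = 98.995 + 117.500 + 229.810 = 446.305 mg/L

446.305 mg/L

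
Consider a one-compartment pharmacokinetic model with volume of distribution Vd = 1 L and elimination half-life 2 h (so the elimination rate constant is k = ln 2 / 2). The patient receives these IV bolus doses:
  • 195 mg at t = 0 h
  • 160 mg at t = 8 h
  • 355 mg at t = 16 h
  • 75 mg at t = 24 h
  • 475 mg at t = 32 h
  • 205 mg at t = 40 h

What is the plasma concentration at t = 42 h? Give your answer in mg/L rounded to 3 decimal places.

117.535 mg/L

k = ln 2 / 2 = 0.34657 per h
Dose 1 (195 mg at t=0 h): 195·exp(−0.34657·42) = 0.000 mg/L
Dose 2 (160 mg at t=8 h): 160·exp(−0.34657·34) = 0.001 mg/L
Dose 3 (355 mg at t=16 h): 355·exp(−0.34657·26) = 0.043 mg/L
Dose 4 (75 mg at t=24 h): 75·exp(−0.34657·18) = 0.146 mg/L
Dose 5 (475 mg at t=32 h): 475·exp(−0.34657·10) = 14.844 mg/L
Dose 6 (205 mg at t=40 h): 205·exp(−0.34657·2) = 102.500 mg/L
C(42) = 0.000 + 0.001 + 0.043 + 0.146 + 14.844 + 102.500 = 117.535 mg/L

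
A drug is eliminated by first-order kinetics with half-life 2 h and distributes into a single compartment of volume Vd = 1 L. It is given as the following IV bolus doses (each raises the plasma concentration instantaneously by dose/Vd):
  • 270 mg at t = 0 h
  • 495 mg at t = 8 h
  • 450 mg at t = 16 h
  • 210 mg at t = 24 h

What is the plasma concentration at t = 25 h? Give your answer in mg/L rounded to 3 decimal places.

169.794 mg/L

k = ln 2 / 2 = 0.34657 per h
Dose 1 (270 mg at t=0 h): 270·exp(−0.34657·25) = 0.047 mg/L
Dose 2 (495 mg at t=8 h): 495·exp(−0.34657·17) = 1.367 mg/L
Dose 3 (450 mg at t=16 h): 450·exp(−0.34657·9) = 19.887 mg/L
Dose 4 (210 mg at t=24 h): 210·exp(−0.34657·1) = 148.492 mg/L
C(25) = 0.047 + 1.367 + 19.887 + 148.492 = 169.794 mg/L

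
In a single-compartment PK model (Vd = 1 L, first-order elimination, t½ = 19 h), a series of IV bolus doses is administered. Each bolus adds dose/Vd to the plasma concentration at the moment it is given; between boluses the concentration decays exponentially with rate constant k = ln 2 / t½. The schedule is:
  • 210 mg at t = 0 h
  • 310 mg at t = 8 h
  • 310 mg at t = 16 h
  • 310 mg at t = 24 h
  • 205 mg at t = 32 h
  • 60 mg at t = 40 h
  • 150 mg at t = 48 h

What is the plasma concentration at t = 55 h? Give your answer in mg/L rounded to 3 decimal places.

k = ln 2 / 19 = 0.03648 per h
Dose 1 (210 mg at t=0 h): 210·exp(−0.03648·55) = 28.237 mg/L
Dose 2 (310 mg at t=8 h): 310·exp(−0.03648·47) = 55.810 mg/L
Dose 3 (310 mg at t=16 h): 310·exp(−0.03648·39) = 74.724 mg/L
Dose 4 (310 mg at t=24 h): 310·exp(−0.03648·31) = 100.048 mg/L
Dose 5 (205 mg at t=32 h): 205·exp(−0.03648·23) = 88.583 mg/L
Dose 6 (60 mg at t=40 h): 60·exp(−0.03648·15) = 34.713 mg/L
Dose 7 (150 mg at t=48 h): 150·exp(−0.03648·7) = 116.194 mg/L
C(55) = 28.237 + 55.810 + 74.724 + 100.048 + 88.583 + 34.713 + 116.194 = 498.308 mg/L

498.308 mg/L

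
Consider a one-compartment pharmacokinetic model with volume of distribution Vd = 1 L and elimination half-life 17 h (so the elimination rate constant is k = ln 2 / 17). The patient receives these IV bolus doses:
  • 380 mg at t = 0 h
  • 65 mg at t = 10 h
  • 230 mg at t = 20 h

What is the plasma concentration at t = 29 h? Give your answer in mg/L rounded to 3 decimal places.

k = ln 2 / 17 = 0.04077 per h
Dose 1 (380 mg at t=0 h): 380·exp(−0.04077·29) = 116.483 mg/L
Dose 2 (65 mg at t=10 h): 65·exp(−0.04077·19) = 29.955 mg/L
Dose 3 (230 mg at t=20 h): 230·exp(−0.04077·9) = 159.353 mg/L
C(29) = 116.483 + 29.955 + 159.353 = 305.790 mg/L

305.790 mg/L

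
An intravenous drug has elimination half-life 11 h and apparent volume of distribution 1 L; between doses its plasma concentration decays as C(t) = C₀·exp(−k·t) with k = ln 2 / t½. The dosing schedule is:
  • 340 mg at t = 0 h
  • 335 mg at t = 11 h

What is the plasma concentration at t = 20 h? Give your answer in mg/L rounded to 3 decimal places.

286.414 mg/L

k = ln 2 / 11 = 0.06301 per h
Dose 1 (340 mg at t=0 h): 340·exp(−0.06301·20) = 96.417 mg/L
Dose 2 (335 mg at t=11 h): 335·exp(−0.06301·9) = 189.997 mg/L
C(20) = 96.417 + 189.997 = 286.414 mg/L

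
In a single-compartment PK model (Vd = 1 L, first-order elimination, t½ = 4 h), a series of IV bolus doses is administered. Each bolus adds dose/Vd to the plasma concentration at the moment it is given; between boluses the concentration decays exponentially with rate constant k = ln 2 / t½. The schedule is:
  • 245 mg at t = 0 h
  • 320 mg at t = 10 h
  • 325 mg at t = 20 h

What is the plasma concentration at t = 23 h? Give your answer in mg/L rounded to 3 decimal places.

k = ln 2 / 4 = 0.17329 per h
Dose 1 (245 mg at t=0 h): 245·exp(−0.17329·23) = 4.552 mg/L
Dose 2 (320 mg at t=10 h): 320·exp(−0.17329·13) = 33.636 mg/L
Dose 3 (325 mg at t=20 h): 325·exp(−0.17329·3) = 193.246 mg/L
C(23) = 4.552 + 33.636 + 193.246 = 231.434 mg/L

231.434 mg/L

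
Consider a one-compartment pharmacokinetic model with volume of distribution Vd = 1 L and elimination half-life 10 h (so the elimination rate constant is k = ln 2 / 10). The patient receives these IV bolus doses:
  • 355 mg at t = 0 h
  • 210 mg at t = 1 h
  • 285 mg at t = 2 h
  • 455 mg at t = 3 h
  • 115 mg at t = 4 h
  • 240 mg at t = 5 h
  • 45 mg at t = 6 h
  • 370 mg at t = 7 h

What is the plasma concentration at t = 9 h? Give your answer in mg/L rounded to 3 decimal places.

1408.338 mg/L

k = ln 2 / 10 = 0.06931 per h
Dose 1 (355 mg at t=0 h): 355·exp(−0.06931·9) = 190.240 mg/L
Dose 2 (210 mg at t=1 h): 210·exp(−0.06931·8) = 120.613 mg/L
Dose 3 (285 mg at t=2 h): 285·exp(−0.06931·7) = 175.438 mg/L
Dose 4 (455 mg at t=3 h): 455·exp(−0.06931·6) = 300.188 mg/L
Dose 5 (115 mg at t=4 h): 115·exp(−0.06931·5) = 81.317 mg/L
Dose 6 (240 mg at t=5 h): 240·exp(−0.06931·4) = 181.886 mg/L
Dose 7 (45 mg at t=6 h): 45·exp(−0.06931·3) = 36.551 mg/L
Dose 8 (370 mg at t=7 h): 370·exp(−0.06931·2) = 322.104 mg/L
C(9) = 190.240 + 120.613 + 175.438 + 300.188 + 81.317 + 181.886 + 36.551 + 322.104 = 1408.338 mg/L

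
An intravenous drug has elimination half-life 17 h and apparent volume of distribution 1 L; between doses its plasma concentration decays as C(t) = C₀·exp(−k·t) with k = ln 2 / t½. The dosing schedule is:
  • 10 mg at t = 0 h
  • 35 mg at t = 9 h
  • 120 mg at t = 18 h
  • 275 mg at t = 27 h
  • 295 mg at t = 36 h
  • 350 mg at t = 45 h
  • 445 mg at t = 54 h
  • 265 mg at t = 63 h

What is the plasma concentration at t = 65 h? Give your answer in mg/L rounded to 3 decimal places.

854.031 mg/L

k = ln 2 / 17 = 0.04077 per h
Dose 1 (10 mg at t=0 h): 10·exp(−0.04077·65) = 0.706 mg/L
Dose 2 (35 mg at t=9 h): 35·exp(−0.04077·56) = 3.568 mg/L
Dose 3 (120 mg at t=18 h): 120·exp(−0.04077·47) = 17.657 mg/L
Dose 4 (275 mg at t=27 h): 275·exp(−0.04077·38) = 58.404 mg/L
Dose 5 (295 mg at t=36 h): 295·exp(−0.04077·29) = 90.427 mg/L
Dose 6 (350 mg at t=45 h): 350·exp(−0.04077·20) = 154.851 mg/L
Dose 7 (445 mg at t=54 h): 445·exp(−0.04077·11) = 284.168 mg/L
Dose 8 (265 mg at t=63 h): 265·exp(−0.04077·2) = 244.248 mg/L
C(65) = 0.706 + 3.568 + 17.657 + 58.404 + 90.427 + 154.851 + 284.168 + 244.248 = 854.031 mg/L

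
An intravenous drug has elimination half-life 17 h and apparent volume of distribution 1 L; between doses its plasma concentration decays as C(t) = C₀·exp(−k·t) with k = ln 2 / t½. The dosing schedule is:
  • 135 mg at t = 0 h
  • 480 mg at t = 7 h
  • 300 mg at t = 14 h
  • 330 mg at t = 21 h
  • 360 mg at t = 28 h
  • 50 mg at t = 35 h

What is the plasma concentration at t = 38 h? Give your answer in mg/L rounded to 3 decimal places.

k = ln 2 / 17 = 0.04077 per h
Dose 1 (135 mg at t=0 h): 135·exp(−0.04077·38) = 28.671 mg/L
Dose 2 (480 mg at t=7 h): 480·exp(−0.04077·31) = 135.614 mg/L
Dose 3 (300 mg at t=14 h): 300·exp(−0.04077·24) = 112.755 mg/L
Dose 4 (330 mg at t=21 h): 330·exp(−0.04077·17) = 165.000 mg/L
Dose 5 (360 mg at t=28 h): 360·exp(−0.04077·10) = 239.456 mg/L
Dose 6 (50 mg at t=35 h): 50·exp(−0.04077·3) = 44.243 mg/L
C(38) = 28.671 + 135.614 + 112.755 + 165.000 + 239.456 + 44.243 = 725.740 mg/L

725.740 mg/L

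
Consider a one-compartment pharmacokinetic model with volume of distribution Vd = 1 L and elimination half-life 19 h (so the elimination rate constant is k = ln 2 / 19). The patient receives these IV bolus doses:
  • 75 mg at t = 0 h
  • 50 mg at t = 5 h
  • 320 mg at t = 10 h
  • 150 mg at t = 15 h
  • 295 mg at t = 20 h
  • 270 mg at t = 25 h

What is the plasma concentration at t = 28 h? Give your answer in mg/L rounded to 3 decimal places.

k = ln 2 / 19 = 0.03648 per h
Dose 1 (75 mg at t=0 h): 75·exp(−0.03648·28) = 27.005 mg/L
Dose 2 (50 mg at t=5 h): 50·exp(−0.03648·23) = 21.606 mg/L
Dose 3 (320 mg at t=10 h): 320·exp(−0.03648·18) = 165.945 mg/L
Dose 4 (150 mg at t=15 h): 150·exp(−0.03648·13) = 93.352 mg/L
Dose 5 (295 mg at t=20 h): 295·exp(−0.03648·8) = 220.329 mg/L
Dose 6 (270 mg at t=25 h): 270·exp(−0.03648·3) = 242.010 mg/L
C(28) = 27.005 + 21.606 + 165.945 + 93.352 + 220.329 + 242.010 = 770.246 mg/L

770.246 mg/L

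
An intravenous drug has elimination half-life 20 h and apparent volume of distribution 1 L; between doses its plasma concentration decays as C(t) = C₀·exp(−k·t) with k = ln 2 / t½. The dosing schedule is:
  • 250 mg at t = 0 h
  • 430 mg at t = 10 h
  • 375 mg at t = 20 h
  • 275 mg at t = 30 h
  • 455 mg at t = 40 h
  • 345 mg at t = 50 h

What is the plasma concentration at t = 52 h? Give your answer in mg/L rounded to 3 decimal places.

k = ln 2 / 20 = 0.03466 per h
Dose 1 (250 mg at t=0 h): 250·exp(−0.03466·52) = 41.235 mg/L
Dose 2 (430 mg at t=10 h): 430·exp(−0.03466·42) = 100.301 mg/L
Dose 3 (375 mg at t=20 h): 375·exp(−0.03466·32) = 123.704 mg/L
Dose 4 (275 mg at t=30 h): 275·exp(−0.03466·22) = 128.292 mg/L
Dose 5 (455 mg at t=40 h): 455·exp(−0.03466·12) = 300.188 mg/L
Dose 6 (345 mg at t=50 h): 345·exp(−0.03466·2) = 321.896 mg/L
C(52) = 41.235 + 100.301 + 123.704 + 128.292 + 300.188 + 321.896 = 1015.616 mg/L

1015.616 mg/L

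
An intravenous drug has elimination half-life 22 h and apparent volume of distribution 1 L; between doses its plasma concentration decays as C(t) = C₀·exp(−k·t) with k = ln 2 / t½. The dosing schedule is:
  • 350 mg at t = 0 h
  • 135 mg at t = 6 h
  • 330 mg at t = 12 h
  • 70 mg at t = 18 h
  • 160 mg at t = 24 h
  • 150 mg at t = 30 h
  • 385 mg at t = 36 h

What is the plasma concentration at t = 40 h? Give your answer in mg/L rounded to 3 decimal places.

k = ln 2 / 22 = 0.03151 per h
Dose 1 (350 mg at t=0 h): 350·exp(−0.03151·40) = 99.252 mg/L
Dose 2 (135 mg at t=6 h): 135·exp(−0.03151·34) = 46.249 mg/L
Dose 3 (330 mg at t=12 h): 330·exp(−0.03151·28) = 136.579 mg/L
Dose 4 (70 mg at t=18 h): 70·exp(−0.03151·22) = 35.000 mg/L
Dose 5 (160 mg at t=24 h): 160·exp(−0.03151·16) = 96.647 mg/L
Dose 6 (150 mg at t=30 h): 150·exp(−0.03151·10) = 109.461 mg/L
Dose 7 (385 mg at t=36 h): 385·exp(−0.03151·4) = 339.413 mg/L
C(40) = 99.252 + 46.249 + 136.579 + 35.000 + 96.647 + 109.461 + 339.413 = 862.602 mg/L

862.602 mg/L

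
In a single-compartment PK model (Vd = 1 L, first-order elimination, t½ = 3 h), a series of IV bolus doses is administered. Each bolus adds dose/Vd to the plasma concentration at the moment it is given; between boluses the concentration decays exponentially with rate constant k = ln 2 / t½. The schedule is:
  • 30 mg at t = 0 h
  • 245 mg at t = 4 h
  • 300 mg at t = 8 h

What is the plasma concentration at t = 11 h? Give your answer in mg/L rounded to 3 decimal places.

k = ln 2 / 3 = 0.23105 per h
Dose 1 (30 mg at t=0 h): 30·exp(−0.23105·11) = 2.362 mg/L
Dose 2 (245 mg at t=4 h): 245·exp(−0.23105·7) = 48.614 mg/L
Dose 3 (300 mg at t=8 h): 300·exp(−0.23105·3) = 150.000 mg/L
C(11) = 2.362 + 48.614 + 150.000 = 200.977 mg/L

200.977 mg/L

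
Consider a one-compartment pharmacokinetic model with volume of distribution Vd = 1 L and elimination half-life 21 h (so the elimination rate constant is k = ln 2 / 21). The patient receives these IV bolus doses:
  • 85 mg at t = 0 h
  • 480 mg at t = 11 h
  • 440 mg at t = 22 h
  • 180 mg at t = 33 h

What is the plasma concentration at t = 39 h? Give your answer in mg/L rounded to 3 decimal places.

612.661 mg/L

k = ln 2 / 21 = 0.03301 per h
Dose 1 (85 mg at t=0 h): 85·exp(−0.03301·39) = 23.462 mg/L
Dose 2 (480 mg at t=11 h): 480·exp(−0.03301·28) = 190.488 mg/L
Dose 3 (440 mg at t=22 h): 440·exp(−0.03301·17) = 251.051 mg/L
Dose 4 (180 mg at t=33 h): 180·exp(−0.03301·6) = 147.660 mg/L
C(39) = 23.462 + 190.488 + 251.051 + 147.660 = 612.661 mg/L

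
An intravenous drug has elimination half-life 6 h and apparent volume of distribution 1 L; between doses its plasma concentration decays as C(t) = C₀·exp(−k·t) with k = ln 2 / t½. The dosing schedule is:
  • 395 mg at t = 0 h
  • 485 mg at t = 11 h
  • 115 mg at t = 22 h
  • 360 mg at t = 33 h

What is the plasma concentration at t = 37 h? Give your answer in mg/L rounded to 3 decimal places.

k = ln 2 / 6 = 0.11552 per h
Dose 1 (395 mg at t=0 h): 395·exp(−0.11552·37) = 5.499 mg/L
Dose 2 (485 mg at t=11 h): 485·exp(−0.11552·26) = 24.059 mg/L
Dose 3 (115 mg at t=22 h): 115·exp(−0.11552·15) = 20.329 mg/L
Dose 4 (360 mg at t=33 h): 360·exp(−0.11552·4) = 226.786 mg/L
C(37) = 5.499 + 24.059 + 20.329 + 226.786 = 276.673 mg/L

276.673 mg/L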